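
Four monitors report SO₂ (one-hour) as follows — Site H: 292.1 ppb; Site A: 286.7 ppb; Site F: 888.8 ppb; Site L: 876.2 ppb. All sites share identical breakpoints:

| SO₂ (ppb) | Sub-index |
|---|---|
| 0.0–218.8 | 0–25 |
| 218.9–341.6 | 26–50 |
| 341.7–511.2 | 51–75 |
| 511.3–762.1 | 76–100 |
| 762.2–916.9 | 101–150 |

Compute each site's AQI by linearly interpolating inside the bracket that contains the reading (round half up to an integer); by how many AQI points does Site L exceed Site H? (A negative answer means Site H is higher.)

97

Site H 292.1: bracket 218.9–341.6 → index 26–50; slope 24/122.7, offset 73.2.
AQI = 26 + 24/122.7·73.2 ≈ 40.32 ⇒ 40.
Site A: 286.7 lies in 218.9–341.6, so I_lo=26, I_hi=50, C_lo=218.9, C_hi=341.6.
(50−26)/(341.6−218.9) × (286.7−218.9) + 26 = 24/122.7 × 67.8 + 26 ≈ 39.26 → 39.
Site F: row 762.2–916.9 (AQI 101–150). (150−101)·(888.8−762.2)/(916.9−762.2) + 101 = 49·126.6/154.7 + 101 ≈ 141.10 → 141.
Site L 876.2: bracket 762.2–916.9 → index 101–150; slope 49/154.7, offset 114.0.
AQI = 101 + 49/154.7·114.0 ≈ 137.11 ⇒ 137.
AQIs: Site H=40, Site A=39, Site F=141, Site L=137. Site L (137) − Site H (40) = 97.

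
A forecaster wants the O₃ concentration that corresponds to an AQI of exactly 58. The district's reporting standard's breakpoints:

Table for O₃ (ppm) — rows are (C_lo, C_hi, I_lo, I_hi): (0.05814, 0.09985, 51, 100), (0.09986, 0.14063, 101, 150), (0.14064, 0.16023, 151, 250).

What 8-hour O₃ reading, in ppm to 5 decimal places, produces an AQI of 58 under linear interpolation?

AQI 58 lies in the 51–100 band, which corresponds to 0.05814–0.09985 ppm.
C = 0.05814 + (58−51)×(0.09985−0.05814)/(100−51) = 0.05814 + 7×0.04171/49 ≈ 0.0640986 ppm → 0.06410 ppm to 5 dp.

0.06410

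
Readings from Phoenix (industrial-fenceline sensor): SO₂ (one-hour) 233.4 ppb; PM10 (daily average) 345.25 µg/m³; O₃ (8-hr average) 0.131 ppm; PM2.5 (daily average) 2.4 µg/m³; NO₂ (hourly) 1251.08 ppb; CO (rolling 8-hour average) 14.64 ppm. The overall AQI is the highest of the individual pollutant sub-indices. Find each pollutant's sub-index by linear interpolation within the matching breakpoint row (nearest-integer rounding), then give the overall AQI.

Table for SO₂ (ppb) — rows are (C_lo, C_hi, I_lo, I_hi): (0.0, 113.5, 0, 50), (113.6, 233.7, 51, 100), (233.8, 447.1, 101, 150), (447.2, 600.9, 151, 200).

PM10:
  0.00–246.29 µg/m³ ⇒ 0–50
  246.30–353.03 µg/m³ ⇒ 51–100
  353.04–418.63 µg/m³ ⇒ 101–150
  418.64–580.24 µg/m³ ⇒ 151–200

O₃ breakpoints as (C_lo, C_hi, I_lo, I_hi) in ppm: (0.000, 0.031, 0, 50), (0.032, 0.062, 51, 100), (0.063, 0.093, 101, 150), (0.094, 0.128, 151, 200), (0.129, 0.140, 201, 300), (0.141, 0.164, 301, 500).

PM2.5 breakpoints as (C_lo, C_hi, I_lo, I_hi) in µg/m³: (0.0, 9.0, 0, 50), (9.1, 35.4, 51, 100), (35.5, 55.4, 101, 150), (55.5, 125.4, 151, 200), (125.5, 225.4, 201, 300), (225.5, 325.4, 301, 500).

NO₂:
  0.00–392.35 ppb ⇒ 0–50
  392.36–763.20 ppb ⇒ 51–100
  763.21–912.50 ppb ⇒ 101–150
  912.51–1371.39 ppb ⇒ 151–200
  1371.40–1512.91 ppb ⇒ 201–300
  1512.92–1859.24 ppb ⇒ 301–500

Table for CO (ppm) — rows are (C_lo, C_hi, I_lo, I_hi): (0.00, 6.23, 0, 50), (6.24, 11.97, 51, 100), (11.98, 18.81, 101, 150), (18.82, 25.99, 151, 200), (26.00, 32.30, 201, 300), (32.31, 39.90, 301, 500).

SO₂: row 113.6–233.7 (AQI 51–100). (100−51)·(233.4−113.6)/(233.7−113.6) + 51 = 49·119.8/120.1 + 51 ≈ 99.88 → 100.
PM10 345.25: bracket 246.30–353.03 → index 51–100; slope 49/106.73, offset 98.95.
AQI = 51 + 49/106.73·98.95 ≈ 96.43 ⇒ 96.
O₃ 0.131: bracket 0.129–0.140 → index 201–300; slope 99/0.011, offset 0.002.
AQI = 201 + 99/0.011·0.002 ≈ 219.00 ⇒ 219.
PM2.5: 2.4 ∈ [0.0, 9.0] ↔ index [0, 50].
0 + (2.4−0.0)·(50−0)/(9.0−0.0) = 0 + 2.4·50/9.0 ≈ 13.33, so AQI = 13.
NO₂: row 912.51–1371.39 (AQI 151–200). (200−151)·(1251.08−912.51)/(1371.39−912.51) + 151 = 49·338.57/458.88 + 151 ≈ 187.15 → 187.
CO 14.64: bracket 11.98–18.81 → index 101–150; slope 49/6.83, offset 2.66.
AQI = 101 + 49/6.83·2.66 ≈ 120.08 ⇒ 120.
Sub-indices: SO₂→100, PM10→96, O₃→219, PM2.5→13, NO₂→187, CO→120. Overall AQI = max = 219; dominant pollutant is O₃.

219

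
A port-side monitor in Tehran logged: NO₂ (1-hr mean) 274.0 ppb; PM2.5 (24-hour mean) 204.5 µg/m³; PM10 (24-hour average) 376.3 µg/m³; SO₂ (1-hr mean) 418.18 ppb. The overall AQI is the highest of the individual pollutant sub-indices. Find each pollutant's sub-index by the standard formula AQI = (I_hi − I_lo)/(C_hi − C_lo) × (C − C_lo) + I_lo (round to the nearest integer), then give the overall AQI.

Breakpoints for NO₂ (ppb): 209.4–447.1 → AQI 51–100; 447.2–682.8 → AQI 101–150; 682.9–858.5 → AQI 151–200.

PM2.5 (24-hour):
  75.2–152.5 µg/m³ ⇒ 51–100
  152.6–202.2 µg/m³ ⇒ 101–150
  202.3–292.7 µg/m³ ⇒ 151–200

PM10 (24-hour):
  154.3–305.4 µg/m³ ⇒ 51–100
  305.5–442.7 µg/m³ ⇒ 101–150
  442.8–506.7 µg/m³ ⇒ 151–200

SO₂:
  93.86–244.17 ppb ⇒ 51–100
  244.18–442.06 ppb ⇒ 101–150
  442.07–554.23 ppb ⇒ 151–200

NO₂ 274.0: bracket 209.4–447.1 → index 51–100; slope 49/237.7, offset 64.6.
AQI = 51 + 49/237.7·64.6 ≈ 64.32 ⇒ 64.
PM2.5 204.5: bracket 202.3–292.7 → index 151–200; slope 49/90.4, offset 2.2.
AQI = 151 + 49/90.4·2.2 ≈ 152.19 ⇒ 152.
PM10: 376.3 lies in 305.5–442.7, so I_lo=101, I_hi=150, C_lo=305.5, C_hi=442.7.
(150−101)/(442.7−305.5) × (376.3−305.5) + 101 = 49/137.2 × 70.8 + 101 ≈ 126.29 → 126.
SO₂: row 244.18–442.06 (AQI 101–150). (150−101)·(418.18−244.18)/(442.06−244.18) + 101 = 49·174.00/197.88 + 101 ≈ 144.09 → 144.
Sub-indices: NO₂→64, PM2.5→152, PM10→126, SO₂→144. Overall AQI = max = 152; dominant pollutant is PM2.5.

152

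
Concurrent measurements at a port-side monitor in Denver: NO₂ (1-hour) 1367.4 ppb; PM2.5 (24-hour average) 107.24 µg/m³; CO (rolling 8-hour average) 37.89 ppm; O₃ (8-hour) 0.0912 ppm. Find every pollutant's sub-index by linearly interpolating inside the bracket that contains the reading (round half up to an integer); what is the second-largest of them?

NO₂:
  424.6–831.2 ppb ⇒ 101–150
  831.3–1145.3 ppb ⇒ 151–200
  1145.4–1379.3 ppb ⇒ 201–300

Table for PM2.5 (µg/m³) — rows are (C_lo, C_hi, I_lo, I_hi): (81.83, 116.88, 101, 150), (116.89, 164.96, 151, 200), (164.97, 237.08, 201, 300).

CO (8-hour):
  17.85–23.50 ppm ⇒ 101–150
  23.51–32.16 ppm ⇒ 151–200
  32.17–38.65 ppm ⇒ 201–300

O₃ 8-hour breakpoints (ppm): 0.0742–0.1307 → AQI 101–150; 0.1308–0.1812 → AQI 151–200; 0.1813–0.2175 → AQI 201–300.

NO₂: 1367.4 lies in 1145.4–1379.3, so I_lo=201, I_hi=300, C_lo=1145.4, C_hi=1379.3.
(300−201)/(1379.3−1145.4) × (1367.4−1145.4) + 201 = 99/233.9 × 222.0 + 201 ≈ 294.96 → 295.
PM2.5: row 81.83–116.88 (AQI 101–150). (150−101)·(107.24−81.83)/(116.88−81.83) + 101 = 49·25.41/35.05 + 101 ≈ 136.52 → 137.
CO: row 32.17–38.65 (AQI 201–300). (300−201)·(37.89−32.17)/(38.65−32.17) + 201 = 99·5.72/6.48 + 201 ≈ 288.39 → 288.
O₃: row 0.0742–0.1307 (AQI 101–150). (150−101)·(0.0912−0.0742)/(0.1307−0.0742) + 101 = 49·0.0170/0.0565 + 101 ≈ 115.74 → 116.
Sub-indices: NO₂→295, PM2.5→137, CO→288, O₃→116. Ranked high→low: 295, 288, 137, 116. Second-highest sub-index = 288.

288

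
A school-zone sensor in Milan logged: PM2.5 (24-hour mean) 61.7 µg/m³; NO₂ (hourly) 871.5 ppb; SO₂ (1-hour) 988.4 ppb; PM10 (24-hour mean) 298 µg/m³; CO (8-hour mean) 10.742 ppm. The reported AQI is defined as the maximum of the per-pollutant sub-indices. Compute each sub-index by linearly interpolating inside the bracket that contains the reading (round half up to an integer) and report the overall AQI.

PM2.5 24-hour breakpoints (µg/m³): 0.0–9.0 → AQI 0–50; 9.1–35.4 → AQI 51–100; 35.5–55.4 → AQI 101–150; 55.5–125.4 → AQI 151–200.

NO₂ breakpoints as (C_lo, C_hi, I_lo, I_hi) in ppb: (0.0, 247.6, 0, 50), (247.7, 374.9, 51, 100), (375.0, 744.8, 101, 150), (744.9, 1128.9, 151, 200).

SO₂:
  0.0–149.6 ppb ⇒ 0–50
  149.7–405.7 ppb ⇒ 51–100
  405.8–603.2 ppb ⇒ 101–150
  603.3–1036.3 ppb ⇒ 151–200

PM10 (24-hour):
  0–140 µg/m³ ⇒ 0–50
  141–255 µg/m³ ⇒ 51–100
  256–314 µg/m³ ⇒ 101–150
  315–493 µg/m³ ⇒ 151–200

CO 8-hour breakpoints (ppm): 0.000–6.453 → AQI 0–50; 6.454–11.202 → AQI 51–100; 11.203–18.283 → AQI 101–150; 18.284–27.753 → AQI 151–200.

195

PM2.5: row 55.5–125.4 (AQI 151–200). (200−151)·(61.7−55.5)/(125.4−55.5) + 151 = 49·6.2/69.9 + 151 ≈ 155.35 → 155.
NO₂: row 744.9–1128.9 (AQI 151–200). (200−151)·(871.5−744.9)/(1128.9−744.9) + 151 = 49·126.6/384.0 + 151 ≈ 167.15 → 167.
SO₂: 988.4 lies in 603.3–1036.3, so I_lo=151, I_hi=200, C_lo=603.3, C_hi=1036.3.
(200−151)/(1036.3−603.3) × (988.4−603.3) + 151 = 49/433.0 × 385.1 + 151 ≈ 194.58 → 195.
PM10 298: bracket 256–314 → index 101–150; slope 49/58, offset 42.
AQI = 101 + 49/58·42 ≈ 136.48 ⇒ 136.
CO: 10.742 lies in 6.454–11.202, so I_lo=51, I_hi=100, C_lo=6.454, C_hi=11.202.
(100−51)/(11.202−6.454) × (10.742−6.454) + 51 = 49/4.748 × 4.288 + 51 ≈ 95.25 → 95.
Sub-indices: PM2.5→155, NO₂→167, SO₂→195, PM10→136, CO→95. Overall AQI = max = 195; dominant pollutant is SO₂.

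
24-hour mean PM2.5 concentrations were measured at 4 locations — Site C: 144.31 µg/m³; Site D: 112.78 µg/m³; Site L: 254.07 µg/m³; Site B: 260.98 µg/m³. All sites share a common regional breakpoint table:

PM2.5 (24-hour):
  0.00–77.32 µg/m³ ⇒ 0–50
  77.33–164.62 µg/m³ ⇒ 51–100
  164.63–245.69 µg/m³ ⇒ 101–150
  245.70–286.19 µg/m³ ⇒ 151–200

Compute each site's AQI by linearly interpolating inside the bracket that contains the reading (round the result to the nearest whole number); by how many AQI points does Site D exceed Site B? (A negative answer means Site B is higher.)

Site C: 144.31 lies in 77.33–164.62, so I_lo=51, I_hi=100, C_lo=77.33, C_hi=164.62.
(100−51)/(164.62−77.33) × (144.31−77.33) + 51 = 49/87.29 × 66.98 + 51 ≈ 88.60 → 89.
Site D: row 77.33–164.62 (AQI 51–100). (100−51)·(112.78−77.33)/(164.62−77.33) + 51 = 49·35.45/87.29 + 51 ≈ 70.90 → 71.
Site L: row 245.70–286.19 (AQI 151–200). (200−151)·(254.07−245.70)/(286.19−245.70) + 151 = 49·8.37/40.49 + 151 ≈ 161.13 → 161.
Site B: row 245.70–286.19 (AQI 151–200). (200−151)·(260.98−245.70)/(286.19−245.70) + 151 = 49·15.28/40.49 + 151 ≈ 169.49 → 169.
AQIs: Site C=89, Site D=71, Site L=161, Site B=169. Site D (71) − Site B (169) = -98.

-98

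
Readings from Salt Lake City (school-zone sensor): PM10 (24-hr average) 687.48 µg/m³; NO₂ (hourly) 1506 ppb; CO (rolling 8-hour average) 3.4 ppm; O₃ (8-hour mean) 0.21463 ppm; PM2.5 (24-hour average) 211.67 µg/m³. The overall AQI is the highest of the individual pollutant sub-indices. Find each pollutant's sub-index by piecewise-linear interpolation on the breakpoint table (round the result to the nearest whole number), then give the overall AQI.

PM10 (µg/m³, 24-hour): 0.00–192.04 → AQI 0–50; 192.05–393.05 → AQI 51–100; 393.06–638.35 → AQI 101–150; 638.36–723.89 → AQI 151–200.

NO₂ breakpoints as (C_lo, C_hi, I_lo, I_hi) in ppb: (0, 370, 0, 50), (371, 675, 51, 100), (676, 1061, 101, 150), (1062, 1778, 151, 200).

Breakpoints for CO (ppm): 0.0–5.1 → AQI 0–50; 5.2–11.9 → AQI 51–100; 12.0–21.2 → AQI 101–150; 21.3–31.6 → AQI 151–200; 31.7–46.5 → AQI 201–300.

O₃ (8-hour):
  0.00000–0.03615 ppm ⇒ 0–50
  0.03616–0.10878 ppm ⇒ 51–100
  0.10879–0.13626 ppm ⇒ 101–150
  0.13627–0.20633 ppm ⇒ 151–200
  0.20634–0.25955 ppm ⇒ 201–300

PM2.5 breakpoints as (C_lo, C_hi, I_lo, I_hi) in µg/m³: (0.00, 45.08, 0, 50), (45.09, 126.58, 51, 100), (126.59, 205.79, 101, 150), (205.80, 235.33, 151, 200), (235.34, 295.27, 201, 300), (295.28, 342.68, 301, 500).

PM10: 687.48 ∈ [638.36, 723.89] ↔ index [151, 200].
151 + (687.48−638.36)·(200−151)/(723.89−638.36) = 151 + 49.12·49/85.53 ≈ 179.14, so AQI = 179.
NO₂: 1506 ∈ [1062, 1778] ↔ index [151, 200].
151 + (1506−1062)·(200−151)/(1778−1062) = 151 + 444·49/716 ≈ 181.39, so AQI = 181.
CO: 3.4 ∈ [0.0, 5.1] ↔ index [0, 50].
0 + (3.4−0.0)·(50−0)/(5.1−0.0) = 0 + 3.4·50/5.1 ≈ 33.33, so AQI = 33.
O₃ 0.21463: bracket 0.20634–0.25955 → index 201–300; slope 99/0.05321, offset 0.00829.
AQI = 201 + 99/0.05321·0.00829 ≈ 216.42 ⇒ 216.
PM2.5: 211.67 lies in 205.80–235.33, so I_lo=151, I_hi=200, C_lo=205.80, C_hi=235.33.
(200−151)/(235.33−205.80) × (211.67−205.80) + 151 = 49/29.53 × 5.87 + 151 ≈ 160.74 → 161.
Sub-indices: PM10→179, NO₂→181, CO→33, O₃→216, PM2.5→161. Overall AQI = max = 216; dominant pollutant is O₃.
AQI 216: Very Unhealthy.

216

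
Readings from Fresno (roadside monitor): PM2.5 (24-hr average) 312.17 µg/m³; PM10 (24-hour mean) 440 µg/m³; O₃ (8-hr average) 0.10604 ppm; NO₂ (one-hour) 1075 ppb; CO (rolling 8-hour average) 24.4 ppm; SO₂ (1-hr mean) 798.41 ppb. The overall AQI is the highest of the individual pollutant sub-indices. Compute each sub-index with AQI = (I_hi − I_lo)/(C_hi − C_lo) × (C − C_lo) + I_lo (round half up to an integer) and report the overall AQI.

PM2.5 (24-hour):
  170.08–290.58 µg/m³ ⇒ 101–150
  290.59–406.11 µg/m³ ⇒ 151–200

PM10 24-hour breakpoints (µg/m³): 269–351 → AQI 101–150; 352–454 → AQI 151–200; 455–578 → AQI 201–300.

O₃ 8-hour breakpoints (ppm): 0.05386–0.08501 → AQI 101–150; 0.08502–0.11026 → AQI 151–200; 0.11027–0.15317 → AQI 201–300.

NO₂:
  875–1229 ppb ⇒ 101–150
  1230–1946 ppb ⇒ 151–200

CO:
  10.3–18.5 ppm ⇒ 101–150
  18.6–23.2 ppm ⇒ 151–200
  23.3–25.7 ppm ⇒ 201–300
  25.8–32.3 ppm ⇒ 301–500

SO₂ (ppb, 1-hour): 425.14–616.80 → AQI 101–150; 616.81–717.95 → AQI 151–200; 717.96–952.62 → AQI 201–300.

PM2.5 312.17: bracket 290.59–406.11 → index 151–200; slope 49/115.52, offset 21.58.
AQI = 151 + 49/115.52·21.58 ≈ 160.15 ⇒ 160.
PM10: row 352–454 (AQI 151–200). (200−151)·(440−352)/(454−352) + 151 = 49·88/102 + 151 ≈ 193.27 → 193.
O₃: 0.10604 ∈ [0.08502, 0.11026] ↔ index [151, 200].
151 + (0.10604−0.08502)·(200−151)/(0.11026−0.08502) = 151 + 0.02102·49/0.02524 ≈ 191.81, so AQI = 192.
NO₂ 1075: bracket 875–1229 → index 101–150; slope 49/354, offset 200.
AQI = 101 + 49/354·200 ≈ 128.68 ⇒ 129.
CO: 24.4 lies in 23.3–25.7, so I_lo=201, I_hi=300, C_lo=23.3, C_hi=25.7.
(300−201)/(25.7−23.3) × (24.4−23.3) + 201 = 99/2.4 × 1.1 + 201 ≈ 246.38 → 246.
SO₂: row 717.96–952.62 (AQI 201–300). (300−201)·(798.41−717.96)/(952.62−717.96) + 201 = 99·80.45/234.66 + 201 ≈ 234.94 → 235.
Sub-indices: PM2.5→160, PM10→193, O₃→192, NO₂→129, CO→246, SO₂→235. Overall AQI = max = 246; dominant pollutant is CO.

246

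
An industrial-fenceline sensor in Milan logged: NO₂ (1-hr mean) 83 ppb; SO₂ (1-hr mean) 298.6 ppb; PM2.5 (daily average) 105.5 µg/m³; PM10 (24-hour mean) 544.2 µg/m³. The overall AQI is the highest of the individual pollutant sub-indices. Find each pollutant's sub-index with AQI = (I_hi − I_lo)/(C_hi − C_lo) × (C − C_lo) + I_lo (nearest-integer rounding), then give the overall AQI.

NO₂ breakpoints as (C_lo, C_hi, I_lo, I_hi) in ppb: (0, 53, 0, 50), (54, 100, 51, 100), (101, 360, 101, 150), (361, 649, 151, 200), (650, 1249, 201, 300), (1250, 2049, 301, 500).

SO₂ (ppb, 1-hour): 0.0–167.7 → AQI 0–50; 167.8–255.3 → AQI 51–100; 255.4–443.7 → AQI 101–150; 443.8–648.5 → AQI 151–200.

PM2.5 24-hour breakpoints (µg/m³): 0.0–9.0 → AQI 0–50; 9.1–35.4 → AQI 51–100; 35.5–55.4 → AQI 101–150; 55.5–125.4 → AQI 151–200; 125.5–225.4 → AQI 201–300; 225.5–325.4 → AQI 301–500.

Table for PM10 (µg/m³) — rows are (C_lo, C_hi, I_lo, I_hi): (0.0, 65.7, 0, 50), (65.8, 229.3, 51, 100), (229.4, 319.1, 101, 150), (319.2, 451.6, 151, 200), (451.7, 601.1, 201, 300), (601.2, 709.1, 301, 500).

NO₂: 83 ∈ [54, 100] ↔ index [51, 100].
51 + (83−54)·(100−51)/(100−54) = 51 + 29·49/46 ≈ 81.89, so AQI = 82.
SO₂ 298.6: bracket 255.4–443.7 → index 101–150; slope 49/188.3, offset 43.2.
AQI = 101 + 49/188.3·43.2 ≈ 112.24 ⇒ 112.
PM2.5: row 55.5–125.4 (AQI 151–200). (200−151)·(105.5−55.5)/(125.4−55.5) + 151 = 49·50.0/69.9 + 151 ≈ 186.05 → 186.
PM10: row 451.7–601.1 (AQI 201–300). (300−201)·(544.2−451.7)/(601.1−451.7) + 201 = 99·92.5/149.4 + 201 ≈ 262.30 → 262.
Sub-indices: NO₂→82, SO₂→112, PM2.5→186, PM10→262. Overall AQI = max = 262; dominant pollutant is PM10.
AQI 262: Very Unhealthy.

262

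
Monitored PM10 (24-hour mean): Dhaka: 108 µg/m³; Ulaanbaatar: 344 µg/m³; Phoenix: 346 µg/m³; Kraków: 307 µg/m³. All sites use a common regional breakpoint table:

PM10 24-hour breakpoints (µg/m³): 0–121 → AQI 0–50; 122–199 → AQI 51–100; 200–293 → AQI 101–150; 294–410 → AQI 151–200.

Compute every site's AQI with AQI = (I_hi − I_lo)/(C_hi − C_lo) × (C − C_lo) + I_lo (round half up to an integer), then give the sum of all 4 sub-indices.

546

Dhaka 108: bracket 0–121 → index 0–50; slope 50/121, offset 108.
AQI = 0 + 50/121·108 ≈ 44.63 ⇒ 45.
Ulaanbaatar: 344 lies in 294–410, so I_lo=151, I_hi=200, C_lo=294, C_hi=410.
(200−151)/(410−294) × (344−294) + 151 = 49/116 × 50 + 151 ≈ 172.12 → 172.
Phoenix 346: bracket 294–410 → index 151–200; slope 49/116, offset 52.
AQI = 151 + 49/116·52 ≈ 172.97 ⇒ 173.
Kraków: row 294–410 (AQI 151–200). (200−151)·(307−294)/(410−294) + 151 = 49·13/116 + 151 ≈ 156.49 → 156.
AQIs: Dhaka=45, Ulaanbaatar=172, Phoenix=173, Kraków=156. Sum = 45 + 172 + 173 + 156 = 546.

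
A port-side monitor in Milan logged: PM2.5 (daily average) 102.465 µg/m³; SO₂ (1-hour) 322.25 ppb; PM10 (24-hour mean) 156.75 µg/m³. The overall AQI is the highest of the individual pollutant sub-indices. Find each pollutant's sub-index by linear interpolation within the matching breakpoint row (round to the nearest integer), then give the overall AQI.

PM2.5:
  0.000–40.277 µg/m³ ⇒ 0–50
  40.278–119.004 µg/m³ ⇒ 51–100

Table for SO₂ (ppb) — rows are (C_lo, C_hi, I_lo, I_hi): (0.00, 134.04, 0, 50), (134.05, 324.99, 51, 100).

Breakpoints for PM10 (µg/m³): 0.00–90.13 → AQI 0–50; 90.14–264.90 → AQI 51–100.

PM2.5 102.465: bracket 40.278–119.004 → index 51–100; slope 49/78.726, offset 62.187.
AQI = 51 + 49/78.726·62.187 ≈ 89.71 ⇒ 90.
SO₂: row 134.05–324.99 (AQI 51–100). (100−51)·(322.25−134.05)/(324.99−134.05) + 51 = 49·188.20/190.94 + 51 ≈ 99.30 → 99.
PM10: row 90.14–264.90 (AQI 51–100). (100−51)·(156.75−90.14)/(264.90−90.14) + 51 = 49·66.61/174.76 + 51 ≈ 69.68 → 70.
Sub-indices: PM2.5→90, SO₂→99, PM10→70. Overall AQI = max = 99; dominant pollutant is SO₂.
AQI 99: Moderate.

99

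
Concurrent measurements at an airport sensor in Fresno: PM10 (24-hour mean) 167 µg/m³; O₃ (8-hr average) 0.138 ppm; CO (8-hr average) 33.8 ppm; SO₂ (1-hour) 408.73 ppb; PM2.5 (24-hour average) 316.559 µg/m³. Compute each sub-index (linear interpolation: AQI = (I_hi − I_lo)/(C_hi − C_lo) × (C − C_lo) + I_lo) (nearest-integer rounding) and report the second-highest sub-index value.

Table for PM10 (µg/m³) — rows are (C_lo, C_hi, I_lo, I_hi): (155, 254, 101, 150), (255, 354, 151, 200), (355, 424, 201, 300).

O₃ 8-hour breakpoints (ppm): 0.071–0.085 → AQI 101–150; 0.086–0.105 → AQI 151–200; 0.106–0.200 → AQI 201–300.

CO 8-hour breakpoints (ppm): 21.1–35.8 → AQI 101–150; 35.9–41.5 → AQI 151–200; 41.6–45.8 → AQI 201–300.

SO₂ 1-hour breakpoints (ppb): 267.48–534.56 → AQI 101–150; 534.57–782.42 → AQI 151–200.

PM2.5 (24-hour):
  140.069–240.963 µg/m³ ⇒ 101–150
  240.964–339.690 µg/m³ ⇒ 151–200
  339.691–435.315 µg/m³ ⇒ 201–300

189

PM10: 167 lies in 155–254, so I_lo=101, I_hi=150, C_lo=155, C_hi=254.
(150−101)/(254−155) × (167−155) + 101 = 49/99 × 12 + 101 ≈ 106.94 → 107.
O₃ 0.138: bracket 0.106–0.200 → index 201–300; slope 99/0.094, offset 0.032.
AQI = 201 + 99/0.094·0.032 ≈ 234.70 ⇒ 235.
CO: 33.8 lies in 21.1–35.8, so I_lo=101, I_hi=150, C_lo=21.1, C_hi=35.8.
(150−101)/(35.8−21.1) × (33.8−21.1) + 101 = 49/14.7 × 12.7 + 101 ≈ 143.33 → 143.
SO₂: 408.73 lies in 267.48–534.56, so I_lo=101, I_hi=150, C_lo=267.48, C_hi=534.56.
(150−101)/(534.56−267.48) × (408.73−267.48) + 101 = 49/267.08 × 141.25 + 101 ≈ 126.91 → 127.
PM2.5 316.559: bracket 240.964–339.690 → index 151–200; slope 49/98.726, offset 75.595.
AQI = 151 + 49/98.726·75.595 ≈ 188.52 ⇒ 189.
Sub-indices: PM10→107, O₃→235, CO→143, SO₂→127, PM2.5→189. Ranked high→low: 235, 189, 143, 127, 107. Second-highest sub-index = 189.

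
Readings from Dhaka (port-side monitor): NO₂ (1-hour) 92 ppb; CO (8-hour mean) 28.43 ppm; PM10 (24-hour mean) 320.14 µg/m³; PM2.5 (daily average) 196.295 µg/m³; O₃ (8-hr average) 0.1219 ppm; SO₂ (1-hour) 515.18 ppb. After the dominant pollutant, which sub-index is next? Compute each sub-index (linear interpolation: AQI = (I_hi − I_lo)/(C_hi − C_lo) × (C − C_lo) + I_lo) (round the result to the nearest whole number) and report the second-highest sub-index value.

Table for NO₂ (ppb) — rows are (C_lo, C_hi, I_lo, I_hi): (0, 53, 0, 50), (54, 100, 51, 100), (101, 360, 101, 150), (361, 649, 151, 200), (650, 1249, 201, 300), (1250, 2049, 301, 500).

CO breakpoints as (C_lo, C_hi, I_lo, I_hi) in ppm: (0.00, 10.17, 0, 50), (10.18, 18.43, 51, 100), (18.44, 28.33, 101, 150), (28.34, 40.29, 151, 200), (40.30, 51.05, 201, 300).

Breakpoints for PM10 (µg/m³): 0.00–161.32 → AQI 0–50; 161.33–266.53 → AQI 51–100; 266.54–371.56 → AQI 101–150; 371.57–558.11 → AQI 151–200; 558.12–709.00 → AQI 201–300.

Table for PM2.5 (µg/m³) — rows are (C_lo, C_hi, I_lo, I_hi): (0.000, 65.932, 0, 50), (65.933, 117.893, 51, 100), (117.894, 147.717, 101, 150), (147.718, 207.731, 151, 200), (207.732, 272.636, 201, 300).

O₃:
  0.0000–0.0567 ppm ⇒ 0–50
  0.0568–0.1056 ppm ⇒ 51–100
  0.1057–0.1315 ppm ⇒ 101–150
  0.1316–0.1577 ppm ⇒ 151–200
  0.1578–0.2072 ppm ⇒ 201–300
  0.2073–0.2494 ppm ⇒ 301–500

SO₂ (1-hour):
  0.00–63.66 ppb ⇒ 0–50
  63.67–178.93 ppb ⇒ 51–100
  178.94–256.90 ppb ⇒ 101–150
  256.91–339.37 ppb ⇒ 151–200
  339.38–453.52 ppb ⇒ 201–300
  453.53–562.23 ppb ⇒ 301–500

191

NO₂: 92 ∈ [54, 100] ↔ index [51, 100].
51 + (92−54)·(100−51)/(100−54) = 51 + 38·49/46 ≈ 91.48, so AQI = 91.
CO: 28.43 lies in 28.34–40.29, so I_lo=151, I_hi=200, C_lo=28.34, C_hi=40.29.
(200−151)/(40.29−28.34) × (28.43−28.34) + 151 = 49/11.95 × 0.09 + 151 ≈ 151.37 → 151.
PM10: 320.14 ∈ [266.54, 371.56] ↔ index [101, 150].
101 + (320.14−266.54)·(150−101)/(371.56−266.54) = 101 + 53.60·49/105.02 ≈ 126.01, so AQI = 126.
PM2.5: row 147.718–207.731 (AQI 151–200). (200−151)·(196.295−147.718)/(207.731−147.718) + 151 = 49·48.577/60.013 + 151 ≈ 190.66 → 191.
O₃: 0.1219 lies in 0.1057–0.1315, so I_lo=101, I_hi=150, C_lo=0.1057, C_hi=0.1315.
(150−101)/(0.1315−0.1057) × (0.1219−0.1057) + 101 = 49/0.0258 × 0.0162 + 101 ≈ 131.77 → 132.
SO₂: 515.18 ∈ [453.53, 562.23] ↔ index [301, 500].
301 + (515.18−453.53)·(500−301)/(562.23−453.53) = 301 + 61.65·199/108.70 ≈ 413.86, so AQI = 414.
Sub-indices: NO₂→91, CO→151, PM10→126, PM2.5→191, O₃→132, SO₂→414. Ranked high→low: 414, 191, 151, 132, 126, 91. Second-highest sub-index = 191.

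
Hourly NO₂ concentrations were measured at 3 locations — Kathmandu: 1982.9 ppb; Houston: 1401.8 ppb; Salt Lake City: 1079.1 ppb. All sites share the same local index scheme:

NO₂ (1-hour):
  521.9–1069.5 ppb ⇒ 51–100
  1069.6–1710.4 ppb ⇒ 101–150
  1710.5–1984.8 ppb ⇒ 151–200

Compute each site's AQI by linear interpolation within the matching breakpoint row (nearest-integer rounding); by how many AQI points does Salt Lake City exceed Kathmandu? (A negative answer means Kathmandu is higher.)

-98

Kathmandu: 1982.9 ∈ [1710.5, 1984.8] ↔ index [151, 200].
151 + (1982.9−1710.5)·(200−151)/(1984.8−1710.5) = 151 + 272.4·49/274.3 ≈ 199.66, so AQI = 200.
Houston: 1401.8 ∈ [1069.6, 1710.4] ↔ index [101, 150].
101 + (1401.8−1069.6)·(150−101)/(1710.4−1069.6) = 101 + 332.2·49/640.8 ≈ 126.40, so AQI = 126.
Salt Lake City: row 1069.6–1710.4 (AQI 101–150). (150−101)·(1079.1−1069.6)/(1710.4−1069.6) + 101 = 49·9.5/640.8 + 101 ≈ 101.73 → 102.
AQIs: Kathmandu=200, Houston=126, Salt Lake City=102. Salt Lake City (102) − Kathmandu (200) = -98.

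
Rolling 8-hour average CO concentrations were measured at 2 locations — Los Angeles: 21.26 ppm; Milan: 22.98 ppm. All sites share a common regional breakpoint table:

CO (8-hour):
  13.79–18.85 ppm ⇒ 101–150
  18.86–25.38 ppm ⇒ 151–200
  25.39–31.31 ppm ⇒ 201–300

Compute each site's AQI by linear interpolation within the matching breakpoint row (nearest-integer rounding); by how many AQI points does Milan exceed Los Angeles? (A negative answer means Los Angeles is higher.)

Los Angeles 21.26: bracket 18.86–25.38 → index 151–200; slope 49/6.52, offset 2.40.
AQI = 151 + 49/6.52·2.40 ≈ 169.04 ⇒ 169.
Milan: 22.98 lies in 18.86–25.38, so I_lo=151, I_hi=200, C_lo=18.86, C_hi=25.38.
(200−151)/(25.38−18.86) × (22.98−18.86) + 151 = 49/6.52 × 4.12 + 151 ≈ 181.96 → 182.
AQIs: Los Angeles=169, Milan=182. Milan (182) − Los Angeles (169) = 13.

13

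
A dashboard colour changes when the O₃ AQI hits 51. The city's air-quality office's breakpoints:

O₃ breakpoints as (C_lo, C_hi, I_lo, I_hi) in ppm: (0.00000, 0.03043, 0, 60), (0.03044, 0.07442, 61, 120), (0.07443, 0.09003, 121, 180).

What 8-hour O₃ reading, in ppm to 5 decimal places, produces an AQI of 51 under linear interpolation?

AQI 51 lies in the 0–60 band, which corresponds to 0.00000–0.03043 ppm.
C = 0.00000 + (51−0)×(0.03043−0.00000)/(60−0) = 0.00000 + 51×0.03043/60 ≈ 0.0258655 ppm → 0.02587 ppm to 5 dp.

0.02587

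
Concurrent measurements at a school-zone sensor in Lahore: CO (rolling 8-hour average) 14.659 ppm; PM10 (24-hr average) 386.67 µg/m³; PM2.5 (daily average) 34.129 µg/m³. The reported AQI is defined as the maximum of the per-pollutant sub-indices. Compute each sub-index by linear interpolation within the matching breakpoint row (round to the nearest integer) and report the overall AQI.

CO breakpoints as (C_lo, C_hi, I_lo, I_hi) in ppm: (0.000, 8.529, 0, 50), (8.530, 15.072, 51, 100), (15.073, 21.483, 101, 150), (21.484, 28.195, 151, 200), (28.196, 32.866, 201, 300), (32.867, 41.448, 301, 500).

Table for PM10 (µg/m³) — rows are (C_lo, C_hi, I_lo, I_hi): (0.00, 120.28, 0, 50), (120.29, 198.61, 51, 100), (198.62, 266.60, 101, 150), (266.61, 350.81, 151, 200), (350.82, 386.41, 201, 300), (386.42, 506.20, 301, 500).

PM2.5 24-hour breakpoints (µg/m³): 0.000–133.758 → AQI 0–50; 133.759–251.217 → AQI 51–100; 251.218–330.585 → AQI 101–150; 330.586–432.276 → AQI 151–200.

301

CO: 14.659 ∈ [8.530, 15.072] ↔ index [51, 100].
51 + (14.659−8.530)·(100−51)/(15.072−8.530) = 51 + 6.129·49/6.542 ≈ 96.91, so AQI = 97.
PM10 386.67: bracket 386.42–506.20 → index 301–500; slope 199/119.78, offset 0.25.
AQI = 301 + 199/119.78·0.25 ≈ 301.42 ⇒ 301.
PM2.5: row 0.000–133.758 (AQI 0–50). (50−0)·(34.129−0.000)/(133.758−0.000) + 0 = 50·34.129/133.758 + 0 ≈ 12.76 → 13.
Sub-indices: CO→97, PM10→301, PM2.5→13. Overall AQI = max = 301; dominant pollutant is PM10.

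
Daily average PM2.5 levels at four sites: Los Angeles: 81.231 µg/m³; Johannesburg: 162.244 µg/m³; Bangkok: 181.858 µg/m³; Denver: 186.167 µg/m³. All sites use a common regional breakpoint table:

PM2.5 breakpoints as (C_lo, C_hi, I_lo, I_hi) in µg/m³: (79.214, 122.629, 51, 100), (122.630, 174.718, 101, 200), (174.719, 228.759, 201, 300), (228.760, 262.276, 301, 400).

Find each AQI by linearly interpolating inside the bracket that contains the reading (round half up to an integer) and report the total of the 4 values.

665

Los Angeles 81.231: bracket 79.214–122.629 → index 51–100; slope 49/43.415, offset 2.017.
AQI = 51 + 49/43.415·2.017 ≈ 53.28 ⇒ 53.
Johannesburg: 162.244 ∈ [122.630, 174.718] ↔ index [101, 200].
101 + (162.244−122.630)·(200−101)/(174.718−122.630) = 101 + 39.614·99/52.088 ≈ 176.29, so AQI = 176.
Bangkok: row 174.719–228.759 (AQI 201–300). (300−201)·(181.858−174.719)/(228.759−174.719) + 201 = 99·7.139/54.040 + 201 ≈ 214.08 → 214.
Denver: 186.167 lies in 174.719–228.759, so I_lo=201, I_hi=300, C_lo=174.719, C_hi=228.759.
(300−201)/(228.759−174.719) × (186.167−174.719) + 201 = 99/54.040 × 11.448 + 201 ≈ 221.97 → 222.
AQIs: Los Angeles=53, Johannesburg=176, Bangkok=214, Denver=222. Sum = 53 + 176 + 214 + 222 = 665.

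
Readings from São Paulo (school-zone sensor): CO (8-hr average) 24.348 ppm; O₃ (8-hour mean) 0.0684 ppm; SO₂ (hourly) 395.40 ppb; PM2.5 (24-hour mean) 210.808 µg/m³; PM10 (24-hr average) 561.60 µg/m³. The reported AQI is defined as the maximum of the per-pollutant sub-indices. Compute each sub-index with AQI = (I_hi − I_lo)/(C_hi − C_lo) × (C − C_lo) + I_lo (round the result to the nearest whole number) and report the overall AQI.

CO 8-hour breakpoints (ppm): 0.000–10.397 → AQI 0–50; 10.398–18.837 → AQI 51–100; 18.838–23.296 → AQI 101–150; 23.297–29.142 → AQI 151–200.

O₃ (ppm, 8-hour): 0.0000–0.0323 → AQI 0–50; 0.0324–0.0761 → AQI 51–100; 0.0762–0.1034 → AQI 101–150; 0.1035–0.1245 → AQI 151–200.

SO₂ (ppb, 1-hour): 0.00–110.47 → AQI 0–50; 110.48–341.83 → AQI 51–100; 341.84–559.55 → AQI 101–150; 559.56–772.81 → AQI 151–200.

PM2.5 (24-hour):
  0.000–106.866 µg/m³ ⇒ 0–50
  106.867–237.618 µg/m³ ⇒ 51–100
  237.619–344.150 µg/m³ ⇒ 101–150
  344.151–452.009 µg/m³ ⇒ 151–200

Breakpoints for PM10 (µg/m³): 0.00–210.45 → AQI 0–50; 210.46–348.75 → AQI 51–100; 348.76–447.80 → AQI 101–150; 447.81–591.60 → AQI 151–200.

CO: 24.348 lies in 23.297–29.142, so I_lo=151, I_hi=200, C_lo=23.297, C_hi=29.142.
(200−151)/(29.142−23.297) × (24.348−23.297) + 151 = 49/5.845 × 1.051 + 151 ≈ 159.81 → 160.
O₃: 0.0684 ∈ [0.0324, 0.0761] ↔ index [51, 100].
51 + (0.0684−0.0324)·(100−51)/(0.0761−0.0324) = 51 + 0.0360·49/0.0437 ≈ 91.37, so AQI = 91.
SO₂: 395.40 ∈ [341.84, 559.55] ↔ index [101, 150].
101 + (395.40−341.84)·(150−101)/(559.55−341.84) = 101 + 53.56·49/217.71 ≈ 113.05, so AQI = 113.
PM2.5: 210.808 lies in 106.867–237.618, so I_lo=51, I_hi=100, C_lo=106.867, C_hi=237.618.
(100−51)/(237.618−106.867) × (210.808−106.867) + 51 = 49/130.751 × 103.941 + 51 ≈ 89.95 → 90.
PM10 561.60: bracket 447.81–591.60 → index 151–200; slope 49/143.79, offset 113.79.
AQI = 151 + 49/143.79·113.79 ≈ 189.78 ⇒ 190.
Sub-indices: CO→160, O₃→91, SO₂→113, PM2.5→90, PM10→190. Overall AQI = max = 190; dominant pollutant is PM10.

190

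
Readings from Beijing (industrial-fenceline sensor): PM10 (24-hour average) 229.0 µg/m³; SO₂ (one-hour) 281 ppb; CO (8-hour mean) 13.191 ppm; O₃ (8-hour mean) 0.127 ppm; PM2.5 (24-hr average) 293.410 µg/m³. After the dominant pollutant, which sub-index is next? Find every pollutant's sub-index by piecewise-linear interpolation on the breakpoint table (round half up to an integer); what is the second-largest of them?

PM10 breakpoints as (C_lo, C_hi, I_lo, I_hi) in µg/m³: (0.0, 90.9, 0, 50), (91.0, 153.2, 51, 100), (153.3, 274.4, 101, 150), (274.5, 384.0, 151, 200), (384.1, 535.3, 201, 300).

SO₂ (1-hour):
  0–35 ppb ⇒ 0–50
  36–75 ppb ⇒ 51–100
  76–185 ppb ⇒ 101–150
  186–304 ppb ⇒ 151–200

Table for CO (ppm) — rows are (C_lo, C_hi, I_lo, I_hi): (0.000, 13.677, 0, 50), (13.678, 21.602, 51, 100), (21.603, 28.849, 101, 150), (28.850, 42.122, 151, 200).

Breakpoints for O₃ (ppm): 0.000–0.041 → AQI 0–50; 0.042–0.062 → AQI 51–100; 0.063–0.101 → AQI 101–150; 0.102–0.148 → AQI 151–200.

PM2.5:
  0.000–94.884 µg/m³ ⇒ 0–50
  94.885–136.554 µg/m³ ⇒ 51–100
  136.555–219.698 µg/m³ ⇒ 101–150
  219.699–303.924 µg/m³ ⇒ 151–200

PM10: 229.0 lies in 153.3–274.4, so I_lo=101, I_hi=150, C_lo=153.3, C_hi=274.4.
(150−101)/(274.4−153.3) × (229.0−153.3) + 101 = 49/121.1 × 75.7 + 101 ≈ 131.63 → 132.
SO₂: 281 ∈ [186, 304] ↔ index [151, 200].
151 + (281−186)·(200−151)/(304−186) = 151 + 95·49/118 ≈ 190.45, so AQI = 190.
CO: 13.191 lies in 0.000–13.677, so I_lo=0, I_hi=50, C_lo=0.000, C_hi=13.677.
(50−0)/(13.677−0.000) × (13.191−0.000) + 0 = 50/13.677 × 13.191 + 0 ≈ 48.22 → 48.
O₃ 0.127: bracket 0.102–0.148 → index 151–200; slope 49/0.046, offset 0.025.
AQI = 151 + 49/0.046·0.025 ≈ 177.63 ⇒ 178.
PM2.5: 293.410 lies in 219.699–303.924, so I_lo=151, I_hi=200, C_lo=219.699, C_hi=303.924.
(200−151)/(303.924−219.699) × (293.410−219.699) + 151 = 49/84.225 × 73.711 + 151 ≈ 193.88 → 194.
Sub-indices: PM10→132, SO₂→190, CO→48, O₃→178, PM2.5→194. Ranked high→low: 194, 190, 178, 132, 48. Second-highest sub-index = 190.

190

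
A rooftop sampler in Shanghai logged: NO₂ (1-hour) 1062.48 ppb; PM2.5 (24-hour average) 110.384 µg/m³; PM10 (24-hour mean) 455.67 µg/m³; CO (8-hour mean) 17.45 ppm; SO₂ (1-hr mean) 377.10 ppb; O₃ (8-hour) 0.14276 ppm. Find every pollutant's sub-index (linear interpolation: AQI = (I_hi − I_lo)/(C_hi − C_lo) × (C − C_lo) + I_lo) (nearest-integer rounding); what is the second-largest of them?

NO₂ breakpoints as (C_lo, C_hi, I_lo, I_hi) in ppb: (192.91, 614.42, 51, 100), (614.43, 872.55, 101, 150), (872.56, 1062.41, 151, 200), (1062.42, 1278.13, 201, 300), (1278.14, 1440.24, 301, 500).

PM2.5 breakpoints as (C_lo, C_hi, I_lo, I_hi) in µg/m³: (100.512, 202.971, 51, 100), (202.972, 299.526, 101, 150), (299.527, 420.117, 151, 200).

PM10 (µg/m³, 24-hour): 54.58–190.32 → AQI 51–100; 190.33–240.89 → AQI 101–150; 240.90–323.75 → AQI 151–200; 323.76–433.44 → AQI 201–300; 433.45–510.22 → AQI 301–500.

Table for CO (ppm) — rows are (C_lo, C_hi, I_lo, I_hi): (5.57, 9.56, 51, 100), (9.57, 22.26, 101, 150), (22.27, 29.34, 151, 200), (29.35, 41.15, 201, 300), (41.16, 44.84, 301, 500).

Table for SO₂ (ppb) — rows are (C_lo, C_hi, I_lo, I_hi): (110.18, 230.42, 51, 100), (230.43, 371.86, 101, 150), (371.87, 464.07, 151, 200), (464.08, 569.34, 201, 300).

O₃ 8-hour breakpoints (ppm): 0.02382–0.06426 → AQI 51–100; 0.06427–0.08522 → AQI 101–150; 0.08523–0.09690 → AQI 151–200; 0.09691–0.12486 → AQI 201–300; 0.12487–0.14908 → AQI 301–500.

359

NO₂ 1062.48: bracket 1062.42–1278.13 → index 201–300; slope 99/215.71, offset 0.06.
AQI = 201 + 99/215.71·0.06 ≈ 201.03 ⇒ 201.
PM2.5: 110.384 lies in 100.512–202.971, so I_lo=51, I_hi=100, C_lo=100.512, C_hi=202.971.
(100−51)/(202.971−100.512) × (110.384−100.512) + 51 = 49/102.459 × 9.872 + 51 ≈ 55.72 → 56.
PM10: 455.67 ∈ [433.45, 510.22] ↔ index [301, 500].
301 + (455.67−433.45)·(500−301)/(510.22−433.45) = 301 + 22.22·199/76.77 ≈ 358.60, so AQI = 359.
CO: 17.45 lies in 9.57–22.26, so I_lo=101, I_hi=150, C_lo=9.57, C_hi=22.26.
(150−101)/(22.26−9.57) × (17.45−9.57) + 101 = 49/12.69 × 7.88 + 101 ≈ 131.43 → 131.
SO₂: 377.10 lies in 371.87–464.07, so I_lo=151, I_hi=200, C_lo=371.87, C_hi=464.07.
(200−151)/(464.07−371.87) × (377.10−371.87) + 151 = 49/92.20 × 5.23 + 151 ≈ 153.78 → 154.
O₃: row 0.12487–0.14908 (AQI 301–500). (500−301)·(0.14276−0.12487)/(0.14908−0.12487) + 301 = 199·0.01789/0.02421 + 301 ≈ 448.05 → 448.
Sub-indices: NO₂→201, PM2.5→56, PM10→359, CO→131, SO₂→154, O₃→448. Ranked high→low: 448, 359, 201, 154, 131, 56. Second-highest sub-index = 359.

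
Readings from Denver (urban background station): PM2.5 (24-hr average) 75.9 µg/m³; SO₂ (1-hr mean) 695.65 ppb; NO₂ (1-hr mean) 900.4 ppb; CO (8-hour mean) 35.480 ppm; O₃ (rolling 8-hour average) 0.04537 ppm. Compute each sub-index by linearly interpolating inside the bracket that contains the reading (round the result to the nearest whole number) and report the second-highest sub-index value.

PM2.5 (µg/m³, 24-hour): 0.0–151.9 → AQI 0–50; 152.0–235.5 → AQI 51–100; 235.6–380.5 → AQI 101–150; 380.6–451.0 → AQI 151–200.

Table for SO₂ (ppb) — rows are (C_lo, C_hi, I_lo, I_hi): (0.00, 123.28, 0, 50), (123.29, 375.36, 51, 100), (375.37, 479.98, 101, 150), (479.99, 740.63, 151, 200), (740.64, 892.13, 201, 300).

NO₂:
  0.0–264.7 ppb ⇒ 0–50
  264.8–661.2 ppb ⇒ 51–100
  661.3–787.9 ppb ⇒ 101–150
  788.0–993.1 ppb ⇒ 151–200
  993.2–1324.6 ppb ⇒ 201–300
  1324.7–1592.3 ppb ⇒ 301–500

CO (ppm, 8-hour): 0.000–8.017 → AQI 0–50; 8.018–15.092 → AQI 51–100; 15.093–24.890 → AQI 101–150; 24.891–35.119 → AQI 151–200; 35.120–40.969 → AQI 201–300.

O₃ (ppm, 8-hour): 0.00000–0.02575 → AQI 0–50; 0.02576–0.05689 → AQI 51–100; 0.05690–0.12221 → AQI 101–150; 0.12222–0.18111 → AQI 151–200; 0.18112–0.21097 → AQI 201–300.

192

PM2.5: 75.9 lies in 0.0–151.9, so I_lo=0, I_hi=50, C_lo=0.0, C_hi=151.9.
(50−0)/(151.9−0.0) × (75.9−0.0) + 0 = 50/151.9 × 75.9 + 0 ≈ 24.98 → 25.
SO₂: row 479.99–740.63 (AQI 151–200). (200−151)·(695.65−479.99)/(740.63−479.99) + 151 = 49·215.66/260.64 + 151 ≈ 191.54 → 192.
NO₂: 900.4 ∈ [788.0, 993.1] ↔ index [151, 200].
151 + (900.4−788.0)·(200−151)/(993.1−788.0) = 151 + 112.4·49/205.1 ≈ 177.85, so AQI = 178.
CO: row 35.120–40.969 (AQI 201–300). (300−201)·(35.480−35.120)/(40.969−35.120) + 201 = 99·0.360/5.849 + 201 ≈ 207.09 → 207.
O₃ 0.04537: bracket 0.02576–0.05689 → index 51–100; slope 49/0.03113, offset 0.01961.
AQI = 51 + 49/0.03113·0.01961 ≈ 81.87 ⇒ 82.
Sub-indices: PM2.5→25, SO₂→192, NO₂→178, CO→207, O₃→82. Ranked high→low: 207, 192, 178, 82, 25. Second-highest sub-index = 192.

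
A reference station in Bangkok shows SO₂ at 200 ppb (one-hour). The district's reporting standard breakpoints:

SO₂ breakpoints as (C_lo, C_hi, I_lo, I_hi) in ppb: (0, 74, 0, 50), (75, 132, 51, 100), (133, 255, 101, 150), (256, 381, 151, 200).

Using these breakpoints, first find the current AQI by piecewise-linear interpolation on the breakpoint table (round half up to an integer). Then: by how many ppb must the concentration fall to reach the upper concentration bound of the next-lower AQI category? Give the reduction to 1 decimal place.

68.0

SO₂ 200: bracket 133–255 → index 101–150; slope 49/122, offset 67.
AQI = 101 + 49/122·67 ≈ 127.91 ⇒ 128.
Current AQI 128 is in the Unhealthy for Sensitive Groups range (101–150). The next-lower category tops out at AQI 100, whose upper concentration bound is 132 ppb.
Reduction needed = 200 − 132 = 68.0 ppb.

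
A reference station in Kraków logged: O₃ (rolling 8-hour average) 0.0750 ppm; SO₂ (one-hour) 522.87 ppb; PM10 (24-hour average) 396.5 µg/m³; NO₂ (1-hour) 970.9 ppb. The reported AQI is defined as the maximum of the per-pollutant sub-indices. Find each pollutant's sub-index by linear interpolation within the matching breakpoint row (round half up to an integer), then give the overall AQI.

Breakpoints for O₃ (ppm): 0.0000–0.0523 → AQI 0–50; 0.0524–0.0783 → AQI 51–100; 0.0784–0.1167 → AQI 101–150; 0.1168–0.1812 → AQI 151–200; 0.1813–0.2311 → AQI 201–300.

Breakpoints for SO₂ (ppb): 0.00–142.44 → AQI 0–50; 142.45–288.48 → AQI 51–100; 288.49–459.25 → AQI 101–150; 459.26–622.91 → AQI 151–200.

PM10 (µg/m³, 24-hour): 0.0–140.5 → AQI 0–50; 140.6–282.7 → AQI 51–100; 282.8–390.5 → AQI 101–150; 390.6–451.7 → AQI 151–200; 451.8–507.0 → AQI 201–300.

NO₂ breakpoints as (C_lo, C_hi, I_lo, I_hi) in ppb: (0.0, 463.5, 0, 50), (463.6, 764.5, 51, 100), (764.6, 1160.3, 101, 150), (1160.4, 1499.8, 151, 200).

O₃: row 0.0524–0.0783 (AQI 51–100). (100−51)·(0.0750−0.0524)/(0.0783−0.0524) + 51 = 49·0.0226/0.0259 + 51 ≈ 93.76 → 94.
SO₂: row 459.26–622.91 (AQI 151–200). (200−151)·(522.87−459.26)/(622.91−459.26) + 151 = 49·63.61/163.65 + 151 ≈ 170.05 → 170.
PM10: 396.5 ∈ [390.6, 451.7] ↔ index [151, 200].
151 + (396.5−390.6)·(200−151)/(451.7−390.6) = 151 + 5.9·49/61.1 ≈ 155.73, so AQI = 156.
NO₂ 970.9: bracket 764.6–1160.3 → index 101–150; slope 49/395.7, offset 206.3.
AQI = 101 + 49/395.7·206.3 ≈ 126.55 ⇒ 127.
Sub-indices: O₃→94, SO₂→170, PM10→156, NO₂→127. Overall AQI = max = 170; dominant pollutant is SO₂.

170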